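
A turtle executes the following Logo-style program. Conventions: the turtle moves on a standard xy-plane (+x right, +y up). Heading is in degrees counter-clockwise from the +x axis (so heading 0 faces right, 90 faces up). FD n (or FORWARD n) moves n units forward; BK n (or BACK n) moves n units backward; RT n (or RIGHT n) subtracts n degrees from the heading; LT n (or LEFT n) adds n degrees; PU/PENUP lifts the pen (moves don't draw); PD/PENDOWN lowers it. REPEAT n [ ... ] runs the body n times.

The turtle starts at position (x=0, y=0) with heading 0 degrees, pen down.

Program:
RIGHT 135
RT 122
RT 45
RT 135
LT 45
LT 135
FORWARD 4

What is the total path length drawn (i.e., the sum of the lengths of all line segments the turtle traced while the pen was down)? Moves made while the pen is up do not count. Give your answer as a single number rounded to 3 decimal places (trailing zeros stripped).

Executing turtle program step by step:
Start: pos=(0,0), heading=0, pen down
RT 135: heading 0 -> 225
RT 122: heading 225 -> 103
RT 45: heading 103 -> 58
RT 135: heading 58 -> 283
LT 45: heading 283 -> 328
LT 135: heading 328 -> 103
FD 4: (0,0) -> (-0.9,3.897) [heading=103, draw]
Final: pos=(-0.9,3.897), heading=103, 1 segment(s) drawn

Segment lengths:
  seg 1: (0,0) -> (-0.9,3.897), length = 4
Total = 4

Answer: 4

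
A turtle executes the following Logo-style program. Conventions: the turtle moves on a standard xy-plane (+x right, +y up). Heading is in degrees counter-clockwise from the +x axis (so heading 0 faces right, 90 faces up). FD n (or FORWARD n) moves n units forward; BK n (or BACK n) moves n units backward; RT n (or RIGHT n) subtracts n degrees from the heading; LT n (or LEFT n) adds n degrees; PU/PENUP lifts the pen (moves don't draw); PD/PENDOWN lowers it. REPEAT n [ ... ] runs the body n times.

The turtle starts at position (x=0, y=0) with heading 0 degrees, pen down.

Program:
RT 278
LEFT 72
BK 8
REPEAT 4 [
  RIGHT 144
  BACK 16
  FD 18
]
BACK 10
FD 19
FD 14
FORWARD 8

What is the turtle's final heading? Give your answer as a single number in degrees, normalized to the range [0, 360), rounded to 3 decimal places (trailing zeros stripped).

Answer: 298

Derivation:
Executing turtle program step by step:
Start: pos=(0,0), heading=0, pen down
RT 278: heading 0 -> 82
LT 72: heading 82 -> 154
BK 8: (0,0) -> (7.19,-3.507) [heading=154, draw]
REPEAT 4 [
  -- iteration 1/4 --
  RT 144: heading 154 -> 10
  BK 16: (7.19,-3.507) -> (-8.567,-6.285) [heading=10, draw]
  FD 18: (-8.567,-6.285) -> (9.16,-3.16) [heading=10, draw]
  -- iteration 2/4 --
  RT 144: heading 10 -> 226
  BK 16: (9.16,-3.16) -> (20.275,8.35) [heading=226, draw]
  FD 18: (20.275,8.35) -> (7.771,-4.598) [heading=226, draw]
  -- iteration 3/4 --
  RT 144: heading 226 -> 82
  BK 16: (7.771,-4.598) -> (5.544,-20.443) [heading=82, draw]
  FD 18: (5.544,-20.443) -> (8.049,-2.618) [heading=82, draw]
  -- iteration 4/4 --
  RT 144: heading 82 -> 298
  BK 16: (8.049,-2.618) -> (0.537,11.509) [heading=298, draw]
  FD 18: (0.537,11.509) -> (8.988,-4.384) [heading=298, draw]
]
BK 10: (8.988,-4.384) -> (4.293,4.446) [heading=298, draw]
FD 19: (4.293,4.446) -> (13.213,-12.33) [heading=298, draw]
FD 14: (13.213,-12.33) -> (19.786,-24.692) [heading=298, draw]
FD 8: (19.786,-24.692) -> (23.542,-31.755) [heading=298, draw]
Final: pos=(23.542,-31.755), heading=298, 13 segment(s) drawn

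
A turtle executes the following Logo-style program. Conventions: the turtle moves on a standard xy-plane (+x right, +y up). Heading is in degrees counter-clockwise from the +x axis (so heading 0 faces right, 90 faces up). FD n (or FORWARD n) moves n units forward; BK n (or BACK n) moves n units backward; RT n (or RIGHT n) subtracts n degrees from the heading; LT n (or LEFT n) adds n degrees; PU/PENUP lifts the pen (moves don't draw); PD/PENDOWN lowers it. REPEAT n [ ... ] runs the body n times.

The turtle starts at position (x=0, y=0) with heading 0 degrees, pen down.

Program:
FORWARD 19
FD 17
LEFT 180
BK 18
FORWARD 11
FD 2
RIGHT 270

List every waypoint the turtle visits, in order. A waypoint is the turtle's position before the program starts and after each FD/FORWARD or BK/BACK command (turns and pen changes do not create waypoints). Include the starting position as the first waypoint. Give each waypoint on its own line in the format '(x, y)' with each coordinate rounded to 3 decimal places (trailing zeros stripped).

Executing turtle program step by step:
Start: pos=(0,0), heading=0, pen down
FD 19: (0,0) -> (19,0) [heading=0, draw]
FD 17: (19,0) -> (36,0) [heading=0, draw]
LT 180: heading 0 -> 180
BK 18: (36,0) -> (54,0) [heading=180, draw]
FD 11: (54,0) -> (43,0) [heading=180, draw]
FD 2: (43,0) -> (41,0) [heading=180, draw]
RT 270: heading 180 -> 270
Final: pos=(41,0), heading=270, 5 segment(s) drawn
Waypoints (6 total):
(0, 0)
(19, 0)
(36, 0)
(54, 0)
(43, 0)
(41, 0)

Answer: (0, 0)
(19, 0)
(36, 0)
(54, 0)
(43, 0)
(41, 0)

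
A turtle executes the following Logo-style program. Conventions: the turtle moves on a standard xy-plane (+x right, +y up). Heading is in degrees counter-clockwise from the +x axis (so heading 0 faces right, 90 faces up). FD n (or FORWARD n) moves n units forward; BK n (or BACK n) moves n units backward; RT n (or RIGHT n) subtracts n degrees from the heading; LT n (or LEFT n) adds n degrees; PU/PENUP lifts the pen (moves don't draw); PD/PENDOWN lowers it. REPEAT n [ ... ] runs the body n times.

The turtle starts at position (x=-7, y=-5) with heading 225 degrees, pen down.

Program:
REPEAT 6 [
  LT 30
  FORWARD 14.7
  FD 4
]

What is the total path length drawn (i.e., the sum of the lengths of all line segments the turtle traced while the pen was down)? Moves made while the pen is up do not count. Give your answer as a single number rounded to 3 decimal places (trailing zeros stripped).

Answer: 112.2

Derivation:
Executing turtle program step by step:
Start: pos=(-7,-5), heading=225, pen down
REPEAT 6 [
  -- iteration 1/6 --
  LT 30: heading 225 -> 255
  FD 14.7: (-7,-5) -> (-10.805,-19.199) [heading=255, draw]
  FD 4: (-10.805,-19.199) -> (-11.84,-23.063) [heading=255, draw]
  -- iteration 2/6 --
  LT 30: heading 255 -> 285
  FD 14.7: (-11.84,-23.063) -> (-8.035,-37.262) [heading=285, draw]
  FD 4: (-8.035,-37.262) -> (-7,-41.126) [heading=285, draw]
  -- iteration 3/6 --
  LT 30: heading 285 -> 315
  FD 14.7: (-7,-41.126) -> (3.394,-51.52) [heading=315, draw]
  FD 4: (3.394,-51.52) -> (6.223,-54.349) [heading=315, draw]
  -- iteration 4/6 --
  LT 30: heading 315 -> 345
  FD 14.7: (6.223,-54.349) -> (20.422,-58.153) [heading=345, draw]
  FD 4: (20.422,-58.153) -> (24.286,-59.188) [heading=345, draw]
  -- iteration 5/6 --
  LT 30: heading 345 -> 15
  FD 14.7: (24.286,-59.188) -> (38.485,-55.384) [heading=15, draw]
  FD 4: (38.485,-55.384) -> (42.349,-54.349) [heading=15, draw]
  -- iteration 6/6 --
  LT 30: heading 15 -> 45
  FD 14.7: (42.349,-54.349) -> (52.743,-43.954) [heading=45, draw]
  FD 4: (52.743,-43.954) -> (55.571,-41.126) [heading=45, draw]
]
Final: pos=(55.571,-41.126), heading=45, 12 segment(s) drawn

Segment lengths:
  seg 1: (-7,-5) -> (-10.805,-19.199), length = 14.7
  seg 2: (-10.805,-19.199) -> (-11.84,-23.063), length = 4
  seg 3: (-11.84,-23.063) -> (-8.035,-37.262), length = 14.7
  seg 4: (-8.035,-37.262) -> (-7,-41.126), length = 4
  seg 5: (-7,-41.126) -> (3.394,-51.52), length = 14.7
  seg 6: (3.394,-51.52) -> (6.223,-54.349), length = 4
  seg 7: (6.223,-54.349) -> (20.422,-58.153), length = 14.7
  seg 8: (20.422,-58.153) -> (24.286,-59.188), length = 4
  seg 9: (24.286,-59.188) -> (38.485,-55.384), length = 14.7
  seg 10: (38.485,-55.384) -> (42.349,-54.349), length = 4
  seg 11: (42.349,-54.349) -> (52.743,-43.954), length = 14.7
  seg 12: (52.743,-43.954) -> (55.571,-41.126), length = 4
Total = 112.2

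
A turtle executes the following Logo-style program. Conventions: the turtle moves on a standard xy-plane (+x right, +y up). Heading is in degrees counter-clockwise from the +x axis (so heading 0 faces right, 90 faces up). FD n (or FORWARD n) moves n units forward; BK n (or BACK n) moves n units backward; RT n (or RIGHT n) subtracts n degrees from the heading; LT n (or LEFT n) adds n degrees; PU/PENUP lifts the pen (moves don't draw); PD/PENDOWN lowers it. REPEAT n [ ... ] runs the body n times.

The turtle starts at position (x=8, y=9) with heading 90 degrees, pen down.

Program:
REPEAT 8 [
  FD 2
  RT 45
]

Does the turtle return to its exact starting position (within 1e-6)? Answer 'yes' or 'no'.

Executing turtle program step by step:
Start: pos=(8,9), heading=90, pen down
REPEAT 8 [
  -- iteration 1/8 --
  FD 2: (8,9) -> (8,11) [heading=90, draw]
  RT 45: heading 90 -> 45
  -- iteration 2/8 --
  FD 2: (8,11) -> (9.414,12.414) [heading=45, draw]
  RT 45: heading 45 -> 0
  -- iteration 3/8 --
  FD 2: (9.414,12.414) -> (11.414,12.414) [heading=0, draw]
  RT 45: heading 0 -> 315
  -- iteration 4/8 --
  FD 2: (11.414,12.414) -> (12.828,11) [heading=315, draw]
  RT 45: heading 315 -> 270
  -- iteration 5/8 --
  FD 2: (12.828,11) -> (12.828,9) [heading=270, draw]
  RT 45: heading 270 -> 225
  -- iteration 6/8 --
  FD 2: (12.828,9) -> (11.414,7.586) [heading=225, draw]
  RT 45: heading 225 -> 180
  -- iteration 7/8 --
  FD 2: (11.414,7.586) -> (9.414,7.586) [heading=180, draw]
  RT 45: heading 180 -> 135
  -- iteration 8/8 --
  FD 2: (9.414,7.586) -> (8,9) [heading=135, draw]
  RT 45: heading 135 -> 90
]
Final: pos=(8,9), heading=90, 8 segment(s) drawn

Start position: (8, 9)
Final position: (8, 9)
Distance = 0; < 1e-6 -> CLOSED

Answer: yes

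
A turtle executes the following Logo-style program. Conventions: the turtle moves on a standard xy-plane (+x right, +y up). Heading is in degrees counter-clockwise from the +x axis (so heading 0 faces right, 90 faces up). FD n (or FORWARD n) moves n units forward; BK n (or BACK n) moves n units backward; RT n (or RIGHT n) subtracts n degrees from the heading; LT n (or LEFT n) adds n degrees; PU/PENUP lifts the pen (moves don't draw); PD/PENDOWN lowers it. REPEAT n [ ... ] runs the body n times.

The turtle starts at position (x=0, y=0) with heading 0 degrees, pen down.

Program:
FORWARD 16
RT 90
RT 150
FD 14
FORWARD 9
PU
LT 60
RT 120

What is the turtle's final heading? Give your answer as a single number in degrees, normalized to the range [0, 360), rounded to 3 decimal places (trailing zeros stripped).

Answer: 60

Derivation:
Executing turtle program step by step:
Start: pos=(0,0), heading=0, pen down
FD 16: (0,0) -> (16,0) [heading=0, draw]
RT 90: heading 0 -> 270
RT 150: heading 270 -> 120
FD 14: (16,0) -> (9,12.124) [heading=120, draw]
FD 9: (9,12.124) -> (4.5,19.919) [heading=120, draw]
PU: pen up
LT 60: heading 120 -> 180
RT 120: heading 180 -> 60
Final: pos=(4.5,19.919), heading=60, 3 segment(s) drawn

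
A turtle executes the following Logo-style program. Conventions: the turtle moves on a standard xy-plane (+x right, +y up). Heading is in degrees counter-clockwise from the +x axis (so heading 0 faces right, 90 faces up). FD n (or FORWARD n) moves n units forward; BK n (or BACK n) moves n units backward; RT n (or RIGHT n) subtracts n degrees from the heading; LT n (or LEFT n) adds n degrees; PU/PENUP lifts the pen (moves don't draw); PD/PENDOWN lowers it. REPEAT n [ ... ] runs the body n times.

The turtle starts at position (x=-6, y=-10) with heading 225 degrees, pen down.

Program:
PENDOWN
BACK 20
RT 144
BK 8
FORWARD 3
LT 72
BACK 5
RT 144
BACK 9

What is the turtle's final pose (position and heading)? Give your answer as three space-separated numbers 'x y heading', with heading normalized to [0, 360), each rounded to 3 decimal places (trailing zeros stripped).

Executing turtle program step by step:
Start: pos=(-6,-10), heading=225, pen down
PD: pen down
BK 20: (-6,-10) -> (8.142,4.142) [heading=225, draw]
RT 144: heading 225 -> 81
BK 8: (8.142,4.142) -> (6.891,-3.759) [heading=81, draw]
FD 3: (6.891,-3.759) -> (7.36,-0.796) [heading=81, draw]
LT 72: heading 81 -> 153
BK 5: (7.36,-0.796) -> (11.815,-3.066) [heading=153, draw]
RT 144: heading 153 -> 9
BK 9: (11.815,-3.066) -> (2.926,-4.474) [heading=9, draw]
Final: pos=(2.926,-4.474), heading=9, 5 segment(s) drawn

Answer: 2.926 -4.474 9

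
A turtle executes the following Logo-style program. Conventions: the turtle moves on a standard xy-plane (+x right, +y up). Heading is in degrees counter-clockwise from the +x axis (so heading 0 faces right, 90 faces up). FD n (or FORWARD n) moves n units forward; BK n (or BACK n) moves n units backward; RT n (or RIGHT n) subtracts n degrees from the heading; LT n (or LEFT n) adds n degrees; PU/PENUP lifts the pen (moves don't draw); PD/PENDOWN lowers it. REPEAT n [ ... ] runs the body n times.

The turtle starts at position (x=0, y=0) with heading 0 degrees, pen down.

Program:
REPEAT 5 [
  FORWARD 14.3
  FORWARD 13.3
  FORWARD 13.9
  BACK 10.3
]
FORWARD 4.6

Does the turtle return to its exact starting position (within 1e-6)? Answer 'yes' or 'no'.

Answer: no

Derivation:
Executing turtle program step by step:
Start: pos=(0,0), heading=0, pen down
REPEAT 5 [
  -- iteration 1/5 --
  FD 14.3: (0,0) -> (14.3,0) [heading=0, draw]
  FD 13.3: (14.3,0) -> (27.6,0) [heading=0, draw]
  FD 13.9: (27.6,0) -> (41.5,0) [heading=0, draw]
  BK 10.3: (41.5,0) -> (31.2,0) [heading=0, draw]
  -- iteration 2/5 --
  FD 14.3: (31.2,0) -> (45.5,0) [heading=0, draw]
  FD 13.3: (45.5,0) -> (58.8,0) [heading=0, draw]
  FD 13.9: (58.8,0) -> (72.7,0) [heading=0, draw]
  BK 10.3: (72.7,0) -> (62.4,0) [heading=0, draw]
  -- iteration 3/5 --
  FD 14.3: (62.4,0) -> (76.7,0) [heading=0, draw]
  FD 13.3: (76.7,0) -> (90,0) [heading=0, draw]
  FD 13.9: (90,0) -> (103.9,0) [heading=0, draw]
  BK 10.3: (103.9,0) -> (93.6,0) [heading=0, draw]
  -- iteration 4/5 --
  FD 14.3: (93.6,0) -> (107.9,0) [heading=0, draw]
  FD 13.3: (107.9,0) -> (121.2,0) [heading=0, draw]
  FD 13.9: (121.2,0) -> (135.1,0) [heading=0, draw]
  BK 10.3: (135.1,0) -> (124.8,0) [heading=0, draw]
  -- iteration 5/5 --
  FD 14.3: (124.8,0) -> (139.1,0) [heading=0, draw]
  FD 13.3: (139.1,0) -> (152.4,0) [heading=0, draw]
  FD 13.9: (152.4,0) -> (166.3,0) [heading=0, draw]
  BK 10.3: (166.3,0) -> (156,0) [heading=0, draw]
]
FD 4.6: (156,0) -> (160.6,0) [heading=0, draw]
Final: pos=(160.6,0), heading=0, 21 segment(s) drawn

Start position: (0, 0)
Final position: (160.6, 0)
Distance = 160.6; >= 1e-6 -> NOT closed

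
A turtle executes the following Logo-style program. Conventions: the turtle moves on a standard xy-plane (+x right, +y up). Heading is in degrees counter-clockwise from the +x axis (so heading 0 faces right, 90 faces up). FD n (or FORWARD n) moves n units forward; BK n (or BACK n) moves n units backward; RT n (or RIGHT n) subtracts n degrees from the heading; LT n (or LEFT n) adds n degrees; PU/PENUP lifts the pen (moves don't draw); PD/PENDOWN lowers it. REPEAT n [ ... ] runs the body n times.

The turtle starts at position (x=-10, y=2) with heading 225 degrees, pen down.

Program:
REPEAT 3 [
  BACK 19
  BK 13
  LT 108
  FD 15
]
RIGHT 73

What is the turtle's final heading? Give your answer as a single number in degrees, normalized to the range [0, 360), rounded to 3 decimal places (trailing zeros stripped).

Executing turtle program step by step:
Start: pos=(-10,2), heading=225, pen down
REPEAT 3 [
  -- iteration 1/3 --
  BK 19: (-10,2) -> (3.435,15.435) [heading=225, draw]
  BK 13: (3.435,15.435) -> (12.627,24.627) [heading=225, draw]
  LT 108: heading 225 -> 333
  FD 15: (12.627,24.627) -> (25.993,17.818) [heading=333, draw]
  -- iteration 2/3 --
  BK 19: (25.993,17.818) -> (9.063,26.443) [heading=333, draw]
  BK 13: (9.063,26.443) -> (-2.52,32.345) [heading=333, draw]
  LT 108: heading 333 -> 81
  FD 15: (-2.52,32.345) -> (-0.173,47.161) [heading=81, draw]
  -- iteration 3/3 --
  BK 19: (-0.173,47.161) -> (-3.145,28.395) [heading=81, draw]
  BK 13: (-3.145,28.395) -> (-5.179,15.555) [heading=81, draw]
  LT 108: heading 81 -> 189
  FD 15: (-5.179,15.555) -> (-19.994,13.208) [heading=189, draw]
]
RT 73: heading 189 -> 116
Final: pos=(-19.994,13.208), heading=116, 9 segment(s) drawn

Answer: 116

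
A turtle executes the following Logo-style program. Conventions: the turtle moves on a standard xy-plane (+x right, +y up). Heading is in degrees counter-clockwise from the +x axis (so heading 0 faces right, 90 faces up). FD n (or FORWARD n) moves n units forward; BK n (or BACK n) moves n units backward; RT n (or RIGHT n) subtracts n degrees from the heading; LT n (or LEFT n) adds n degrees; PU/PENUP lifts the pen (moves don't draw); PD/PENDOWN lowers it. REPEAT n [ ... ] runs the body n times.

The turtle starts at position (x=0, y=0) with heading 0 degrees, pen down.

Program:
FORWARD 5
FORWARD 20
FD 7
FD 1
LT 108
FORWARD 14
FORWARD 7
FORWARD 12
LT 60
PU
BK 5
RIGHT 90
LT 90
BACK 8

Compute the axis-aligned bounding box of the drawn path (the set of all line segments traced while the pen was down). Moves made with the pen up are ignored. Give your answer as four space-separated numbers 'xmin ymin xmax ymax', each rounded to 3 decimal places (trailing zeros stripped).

Executing turtle program step by step:
Start: pos=(0,0), heading=0, pen down
FD 5: (0,0) -> (5,0) [heading=0, draw]
FD 20: (5,0) -> (25,0) [heading=0, draw]
FD 7: (25,0) -> (32,0) [heading=0, draw]
FD 1: (32,0) -> (33,0) [heading=0, draw]
LT 108: heading 0 -> 108
FD 14: (33,0) -> (28.674,13.315) [heading=108, draw]
FD 7: (28.674,13.315) -> (26.511,19.972) [heading=108, draw]
FD 12: (26.511,19.972) -> (22.802,31.385) [heading=108, draw]
LT 60: heading 108 -> 168
PU: pen up
BK 5: (22.802,31.385) -> (27.693,30.345) [heading=168, move]
RT 90: heading 168 -> 78
LT 90: heading 78 -> 168
BK 8: (27.693,30.345) -> (35.518,28.682) [heading=168, move]
Final: pos=(35.518,28.682), heading=168, 7 segment(s) drawn

Segment endpoints: x in {0, 5, 22.802, 25, 26.511, 28.674, 32, 33}, y in {0, 13.315, 19.972, 31.385}
xmin=0, ymin=0, xmax=33, ymax=31.385

Answer: 0 0 33 31.385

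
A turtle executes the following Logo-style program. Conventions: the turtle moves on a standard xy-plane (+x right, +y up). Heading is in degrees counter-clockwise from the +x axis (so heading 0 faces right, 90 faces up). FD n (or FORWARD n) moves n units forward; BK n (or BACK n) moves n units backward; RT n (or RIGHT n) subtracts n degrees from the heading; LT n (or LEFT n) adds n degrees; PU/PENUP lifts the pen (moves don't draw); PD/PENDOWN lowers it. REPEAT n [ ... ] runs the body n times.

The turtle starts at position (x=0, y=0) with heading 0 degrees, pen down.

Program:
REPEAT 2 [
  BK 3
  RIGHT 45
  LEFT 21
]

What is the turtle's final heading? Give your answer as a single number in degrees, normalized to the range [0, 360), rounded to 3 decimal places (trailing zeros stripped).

Answer: 312

Derivation:
Executing turtle program step by step:
Start: pos=(0,0), heading=0, pen down
REPEAT 2 [
  -- iteration 1/2 --
  BK 3: (0,0) -> (-3,0) [heading=0, draw]
  RT 45: heading 0 -> 315
  LT 21: heading 315 -> 336
  -- iteration 2/2 --
  BK 3: (-3,0) -> (-5.741,1.22) [heading=336, draw]
  RT 45: heading 336 -> 291
  LT 21: heading 291 -> 312
]
Final: pos=(-5.741,1.22), heading=312, 2 segment(s) drawn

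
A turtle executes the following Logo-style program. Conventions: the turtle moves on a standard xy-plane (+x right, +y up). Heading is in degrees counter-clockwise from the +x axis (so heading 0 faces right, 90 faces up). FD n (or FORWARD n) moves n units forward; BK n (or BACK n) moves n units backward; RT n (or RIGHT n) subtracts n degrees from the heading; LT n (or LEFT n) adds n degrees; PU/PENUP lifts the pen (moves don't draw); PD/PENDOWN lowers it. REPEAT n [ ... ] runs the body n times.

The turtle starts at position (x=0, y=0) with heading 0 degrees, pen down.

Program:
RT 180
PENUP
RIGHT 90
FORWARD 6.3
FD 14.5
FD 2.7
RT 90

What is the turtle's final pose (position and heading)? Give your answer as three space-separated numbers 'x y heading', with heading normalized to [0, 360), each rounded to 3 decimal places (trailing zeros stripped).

Answer: 0 23.5 0

Derivation:
Executing turtle program step by step:
Start: pos=(0,0), heading=0, pen down
RT 180: heading 0 -> 180
PU: pen up
RT 90: heading 180 -> 90
FD 6.3: (0,0) -> (0,6.3) [heading=90, move]
FD 14.5: (0,6.3) -> (0,20.8) [heading=90, move]
FD 2.7: (0,20.8) -> (0,23.5) [heading=90, move]
RT 90: heading 90 -> 0
Final: pos=(0,23.5), heading=0, 0 segment(s) drawn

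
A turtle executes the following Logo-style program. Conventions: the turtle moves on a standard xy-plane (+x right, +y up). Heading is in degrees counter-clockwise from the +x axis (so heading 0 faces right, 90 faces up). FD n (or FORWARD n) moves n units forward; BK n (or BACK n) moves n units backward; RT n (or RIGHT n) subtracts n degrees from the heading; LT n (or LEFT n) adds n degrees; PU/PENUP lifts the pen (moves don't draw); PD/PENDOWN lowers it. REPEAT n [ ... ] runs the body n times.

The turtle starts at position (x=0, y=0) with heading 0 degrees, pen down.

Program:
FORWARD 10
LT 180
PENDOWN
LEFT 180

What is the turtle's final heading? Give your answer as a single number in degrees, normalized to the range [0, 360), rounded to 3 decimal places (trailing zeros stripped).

Answer: 0

Derivation:
Executing turtle program step by step:
Start: pos=(0,0), heading=0, pen down
FD 10: (0,0) -> (10,0) [heading=0, draw]
LT 180: heading 0 -> 180
PD: pen down
LT 180: heading 180 -> 0
Final: pos=(10,0), heading=0, 1 segment(s) drawn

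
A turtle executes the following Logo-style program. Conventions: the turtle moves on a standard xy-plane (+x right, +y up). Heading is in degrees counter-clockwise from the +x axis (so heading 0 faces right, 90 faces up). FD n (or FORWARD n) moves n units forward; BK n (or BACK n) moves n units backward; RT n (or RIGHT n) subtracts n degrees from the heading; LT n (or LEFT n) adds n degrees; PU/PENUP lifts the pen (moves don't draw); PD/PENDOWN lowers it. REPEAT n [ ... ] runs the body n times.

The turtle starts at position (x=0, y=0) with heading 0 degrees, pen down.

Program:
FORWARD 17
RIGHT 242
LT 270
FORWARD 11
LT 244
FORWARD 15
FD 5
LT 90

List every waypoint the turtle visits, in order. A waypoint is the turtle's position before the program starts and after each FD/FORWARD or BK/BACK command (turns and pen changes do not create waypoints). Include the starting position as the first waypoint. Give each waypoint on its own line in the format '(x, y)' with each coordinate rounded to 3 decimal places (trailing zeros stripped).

Answer: (0, 0)
(17, 0)
(26.712, 5.164)
(27.236, -9.827)
(27.41, -14.824)

Derivation:
Executing turtle program step by step:
Start: pos=(0,0), heading=0, pen down
FD 17: (0,0) -> (17,0) [heading=0, draw]
RT 242: heading 0 -> 118
LT 270: heading 118 -> 28
FD 11: (17,0) -> (26.712,5.164) [heading=28, draw]
LT 244: heading 28 -> 272
FD 15: (26.712,5.164) -> (27.236,-9.827) [heading=272, draw]
FD 5: (27.236,-9.827) -> (27.41,-14.824) [heading=272, draw]
LT 90: heading 272 -> 2
Final: pos=(27.41,-14.824), heading=2, 4 segment(s) drawn
Waypoints (5 total):
(0, 0)
(17, 0)
(26.712, 5.164)
(27.236, -9.827)
(27.41, -14.824)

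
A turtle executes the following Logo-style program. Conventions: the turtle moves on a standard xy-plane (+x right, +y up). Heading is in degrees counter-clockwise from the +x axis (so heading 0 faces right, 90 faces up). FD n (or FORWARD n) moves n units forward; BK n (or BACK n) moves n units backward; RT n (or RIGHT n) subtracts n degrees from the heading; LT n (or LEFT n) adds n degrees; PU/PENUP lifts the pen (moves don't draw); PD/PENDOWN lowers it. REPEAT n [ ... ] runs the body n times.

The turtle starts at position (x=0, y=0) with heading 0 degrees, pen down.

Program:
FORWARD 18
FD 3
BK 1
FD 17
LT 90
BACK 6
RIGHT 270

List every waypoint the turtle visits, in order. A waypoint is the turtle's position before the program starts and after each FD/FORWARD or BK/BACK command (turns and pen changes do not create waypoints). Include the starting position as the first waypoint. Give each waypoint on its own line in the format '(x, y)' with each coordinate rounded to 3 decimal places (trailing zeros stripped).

Executing turtle program step by step:
Start: pos=(0,0), heading=0, pen down
FD 18: (0,0) -> (18,0) [heading=0, draw]
FD 3: (18,0) -> (21,0) [heading=0, draw]
BK 1: (21,0) -> (20,0) [heading=0, draw]
FD 17: (20,0) -> (37,0) [heading=0, draw]
LT 90: heading 0 -> 90
BK 6: (37,0) -> (37,-6) [heading=90, draw]
RT 270: heading 90 -> 180
Final: pos=(37,-6), heading=180, 5 segment(s) drawn
Waypoints (6 total):
(0, 0)
(18, 0)
(21, 0)
(20, 0)
(37, 0)
(37, -6)

Answer: (0, 0)
(18, 0)
(21, 0)
(20, 0)
(37, 0)
(37, -6)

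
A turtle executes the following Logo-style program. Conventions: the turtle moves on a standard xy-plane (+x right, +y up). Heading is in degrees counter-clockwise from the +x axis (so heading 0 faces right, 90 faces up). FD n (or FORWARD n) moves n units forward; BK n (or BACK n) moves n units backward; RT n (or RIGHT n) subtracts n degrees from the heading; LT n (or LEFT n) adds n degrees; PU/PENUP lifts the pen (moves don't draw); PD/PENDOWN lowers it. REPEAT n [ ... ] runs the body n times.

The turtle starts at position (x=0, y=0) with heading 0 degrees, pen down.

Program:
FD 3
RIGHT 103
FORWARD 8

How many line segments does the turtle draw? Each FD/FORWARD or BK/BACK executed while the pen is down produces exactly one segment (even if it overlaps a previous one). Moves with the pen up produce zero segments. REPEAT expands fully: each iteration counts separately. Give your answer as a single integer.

Executing turtle program step by step:
Start: pos=(0,0), heading=0, pen down
FD 3: (0,0) -> (3,0) [heading=0, draw]
RT 103: heading 0 -> 257
FD 8: (3,0) -> (1.2,-7.795) [heading=257, draw]
Final: pos=(1.2,-7.795), heading=257, 2 segment(s) drawn
Segments drawn: 2

Answer: 2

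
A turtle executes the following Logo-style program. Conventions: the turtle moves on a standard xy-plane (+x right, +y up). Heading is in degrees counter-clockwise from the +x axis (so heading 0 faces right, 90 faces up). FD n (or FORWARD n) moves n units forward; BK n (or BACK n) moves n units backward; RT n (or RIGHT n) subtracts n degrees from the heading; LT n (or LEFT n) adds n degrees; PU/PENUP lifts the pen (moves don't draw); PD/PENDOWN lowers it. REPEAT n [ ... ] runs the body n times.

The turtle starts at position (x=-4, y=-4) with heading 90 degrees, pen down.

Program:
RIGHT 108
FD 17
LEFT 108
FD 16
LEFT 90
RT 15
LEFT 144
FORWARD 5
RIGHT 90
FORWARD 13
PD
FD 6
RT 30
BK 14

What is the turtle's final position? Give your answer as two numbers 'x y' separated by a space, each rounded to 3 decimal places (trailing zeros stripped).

Executing turtle program step by step:
Start: pos=(-4,-4), heading=90, pen down
RT 108: heading 90 -> 342
FD 17: (-4,-4) -> (12.168,-9.253) [heading=342, draw]
LT 108: heading 342 -> 90
FD 16: (12.168,-9.253) -> (12.168,6.747) [heading=90, draw]
LT 90: heading 90 -> 180
RT 15: heading 180 -> 165
LT 144: heading 165 -> 309
FD 5: (12.168,6.747) -> (15.315,2.861) [heading=309, draw]
RT 90: heading 309 -> 219
FD 13: (15.315,2.861) -> (5.212,-5.32) [heading=219, draw]
PD: pen down
FD 6: (5.212,-5.32) -> (0.549,-9.096) [heading=219, draw]
RT 30: heading 219 -> 189
BK 14: (0.549,-9.096) -> (14.376,-6.906) [heading=189, draw]
Final: pos=(14.376,-6.906), heading=189, 6 segment(s) drawn

Answer: 14.376 -6.906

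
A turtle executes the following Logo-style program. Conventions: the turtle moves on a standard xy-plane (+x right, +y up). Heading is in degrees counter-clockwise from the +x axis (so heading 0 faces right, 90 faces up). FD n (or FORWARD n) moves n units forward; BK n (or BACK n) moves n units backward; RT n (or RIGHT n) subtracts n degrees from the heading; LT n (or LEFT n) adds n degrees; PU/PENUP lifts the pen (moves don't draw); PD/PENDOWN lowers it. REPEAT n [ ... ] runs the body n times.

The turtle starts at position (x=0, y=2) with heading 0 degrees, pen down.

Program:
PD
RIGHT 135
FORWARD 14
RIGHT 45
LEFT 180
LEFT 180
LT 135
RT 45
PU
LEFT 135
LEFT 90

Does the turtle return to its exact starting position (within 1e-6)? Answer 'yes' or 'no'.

Answer: no

Derivation:
Executing turtle program step by step:
Start: pos=(0,2), heading=0, pen down
PD: pen down
RT 135: heading 0 -> 225
FD 14: (0,2) -> (-9.899,-7.899) [heading=225, draw]
RT 45: heading 225 -> 180
LT 180: heading 180 -> 0
LT 180: heading 0 -> 180
LT 135: heading 180 -> 315
RT 45: heading 315 -> 270
PU: pen up
LT 135: heading 270 -> 45
LT 90: heading 45 -> 135
Final: pos=(-9.899,-7.899), heading=135, 1 segment(s) drawn

Start position: (0, 2)
Final position: (-9.899, -7.899)
Distance = 14; >= 1e-6 -> NOT closed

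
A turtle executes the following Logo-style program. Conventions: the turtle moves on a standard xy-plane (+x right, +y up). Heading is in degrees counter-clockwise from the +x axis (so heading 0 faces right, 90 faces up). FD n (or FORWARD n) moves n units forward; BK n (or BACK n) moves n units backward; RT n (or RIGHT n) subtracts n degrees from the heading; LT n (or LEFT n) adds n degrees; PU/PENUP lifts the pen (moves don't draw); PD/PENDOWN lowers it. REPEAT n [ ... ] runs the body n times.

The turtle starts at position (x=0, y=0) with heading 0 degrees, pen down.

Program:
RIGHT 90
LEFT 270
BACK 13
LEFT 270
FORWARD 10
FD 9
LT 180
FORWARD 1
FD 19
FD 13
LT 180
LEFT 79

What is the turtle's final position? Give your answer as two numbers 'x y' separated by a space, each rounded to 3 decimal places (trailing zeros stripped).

Answer: 13 -14

Derivation:
Executing turtle program step by step:
Start: pos=(0,0), heading=0, pen down
RT 90: heading 0 -> 270
LT 270: heading 270 -> 180
BK 13: (0,0) -> (13,0) [heading=180, draw]
LT 270: heading 180 -> 90
FD 10: (13,0) -> (13,10) [heading=90, draw]
FD 9: (13,10) -> (13,19) [heading=90, draw]
LT 180: heading 90 -> 270
FD 1: (13,19) -> (13,18) [heading=270, draw]
FD 19: (13,18) -> (13,-1) [heading=270, draw]
FD 13: (13,-1) -> (13,-14) [heading=270, draw]
LT 180: heading 270 -> 90
LT 79: heading 90 -> 169
Final: pos=(13,-14), heading=169, 6 segment(s) drawn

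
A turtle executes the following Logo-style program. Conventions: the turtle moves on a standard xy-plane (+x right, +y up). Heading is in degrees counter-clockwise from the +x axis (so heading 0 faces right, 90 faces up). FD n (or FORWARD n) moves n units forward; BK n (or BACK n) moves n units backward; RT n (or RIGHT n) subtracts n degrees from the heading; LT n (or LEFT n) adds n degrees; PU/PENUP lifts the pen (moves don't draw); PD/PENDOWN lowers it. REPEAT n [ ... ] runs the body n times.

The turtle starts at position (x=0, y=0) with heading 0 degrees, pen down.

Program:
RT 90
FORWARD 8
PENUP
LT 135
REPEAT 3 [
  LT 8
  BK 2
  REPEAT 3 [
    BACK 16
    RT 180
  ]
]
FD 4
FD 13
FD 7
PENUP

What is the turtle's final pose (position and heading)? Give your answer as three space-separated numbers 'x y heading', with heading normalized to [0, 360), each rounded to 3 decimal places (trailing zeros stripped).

Executing turtle program step by step:
Start: pos=(0,0), heading=0, pen down
RT 90: heading 0 -> 270
FD 8: (0,0) -> (0,-8) [heading=270, draw]
PU: pen up
LT 135: heading 270 -> 45
REPEAT 3 [
  -- iteration 1/3 --
  LT 8: heading 45 -> 53
  BK 2: (0,-8) -> (-1.204,-9.597) [heading=53, move]
  REPEAT 3 [
    -- iteration 1/3 --
    BK 16: (-1.204,-9.597) -> (-10.833,-22.375) [heading=53, move]
    RT 180: heading 53 -> 233
    -- iteration 2/3 --
    BK 16: (-10.833,-22.375) -> (-1.204,-9.597) [heading=233, move]
    RT 180: heading 233 -> 53
    -- iteration 3/3 --
    BK 16: (-1.204,-9.597) -> (-10.833,-22.375) [heading=53, move]
    RT 180: heading 53 -> 233
  ]
  -- iteration 2/3 --
  LT 8: heading 233 -> 241
  BK 2: (-10.833,-22.375) -> (-9.863,-20.626) [heading=241, move]
  REPEAT 3 [
    -- iteration 1/3 --
    BK 16: (-9.863,-20.626) -> (-2.106,-6.632) [heading=241, move]
    RT 180: heading 241 -> 61
    -- iteration 2/3 --
    BK 16: (-2.106,-6.632) -> (-9.863,-20.626) [heading=61, move]
    RT 180: heading 61 -> 241
    -- iteration 3/3 --
    BK 16: (-9.863,-20.626) -> (-2.106,-6.632) [heading=241, move]
    RT 180: heading 241 -> 61
  ]
  -- iteration 3/3 --
  LT 8: heading 61 -> 69
  BK 2: (-2.106,-6.632) -> (-2.823,-8.499) [heading=69, move]
  REPEAT 3 [
    -- iteration 1/3 --
    BK 16: (-2.823,-8.499) -> (-8.557,-23.437) [heading=69, move]
    RT 180: heading 69 -> 249
    -- iteration 2/3 --
    BK 16: (-8.557,-23.437) -> (-2.823,-8.499) [heading=249, move]
    RT 180: heading 249 -> 69
    -- iteration 3/3 --
    BK 16: (-2.823,-8.499) -> (-8.557,-23.437) [heading=69, move]
    RT 180: heading 69 -> 249
  ]
]
FD 4: (-8.557,-23.437) -> (-9.99,-27.171) [heading=249, move]
FD 13: (-9.99,-27.171) -> (-14.649,-39.308) [heading=249, move]
FD 7: (-14.649,-39.308) -> (-17.158,-45.843) [heading=249, move]
PU: pen up
Final: pos=(-17.158,-45.843), heading=249, 1 segment(s) drawn

Answer: -17.158 -45.843 249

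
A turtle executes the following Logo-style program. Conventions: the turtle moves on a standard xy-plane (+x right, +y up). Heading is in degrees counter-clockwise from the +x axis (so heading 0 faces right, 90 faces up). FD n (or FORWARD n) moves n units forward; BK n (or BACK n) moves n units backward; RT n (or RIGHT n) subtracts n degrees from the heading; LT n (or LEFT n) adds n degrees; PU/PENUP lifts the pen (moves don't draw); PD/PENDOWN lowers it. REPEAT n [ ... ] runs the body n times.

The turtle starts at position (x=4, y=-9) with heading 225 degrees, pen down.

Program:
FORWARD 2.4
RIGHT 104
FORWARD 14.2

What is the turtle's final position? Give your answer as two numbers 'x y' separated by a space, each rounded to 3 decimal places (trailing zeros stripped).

Executing turtle program step by step:
Start: pos=(4,-9), heading=225, pen down
FD 2.4: (4,-9) -> (2.303,-10.697) [heading=225, draw]
RT 104: heading 225 -> 121
FD 14.2: (2.303,-10.697) -> (-5.011,1.475) [heading=121, draw]
Final: pos=(-5.011,1.475), heading=121, 2 segment(s) drawn

Answer: -5.011 1.475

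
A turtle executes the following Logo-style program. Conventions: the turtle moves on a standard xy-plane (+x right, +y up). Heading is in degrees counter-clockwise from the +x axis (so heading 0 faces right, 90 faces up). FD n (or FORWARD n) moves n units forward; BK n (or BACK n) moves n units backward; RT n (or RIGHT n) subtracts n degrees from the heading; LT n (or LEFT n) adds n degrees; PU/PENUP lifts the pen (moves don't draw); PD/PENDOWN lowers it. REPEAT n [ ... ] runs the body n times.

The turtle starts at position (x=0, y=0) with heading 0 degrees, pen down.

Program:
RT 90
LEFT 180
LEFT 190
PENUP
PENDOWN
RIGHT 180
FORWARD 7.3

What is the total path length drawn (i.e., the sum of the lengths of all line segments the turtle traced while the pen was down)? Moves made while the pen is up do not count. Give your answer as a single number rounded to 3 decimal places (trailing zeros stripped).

Answer: 7.3

Derivation:
Executing turtle program step by step:
Start: pos=(0,0), heading=0, pen down
RT 90: heading 0 -> 270
LT 180: heading 270 -> 90
LT 190: heading 90 -> 280
PU: pen up
PD: pen down
RT 180: heading 280 -> 100
FD 7.3: (0,0) -> (-1.268,7.189) [heading=100, draw]
Final: pos=(-1.268,7.189), heading=100, 1 segment(s) drawn

Segment lengths:
  seg 1: (0,0) -> (-1.268,7.189), length = 7.3
Total = 7.3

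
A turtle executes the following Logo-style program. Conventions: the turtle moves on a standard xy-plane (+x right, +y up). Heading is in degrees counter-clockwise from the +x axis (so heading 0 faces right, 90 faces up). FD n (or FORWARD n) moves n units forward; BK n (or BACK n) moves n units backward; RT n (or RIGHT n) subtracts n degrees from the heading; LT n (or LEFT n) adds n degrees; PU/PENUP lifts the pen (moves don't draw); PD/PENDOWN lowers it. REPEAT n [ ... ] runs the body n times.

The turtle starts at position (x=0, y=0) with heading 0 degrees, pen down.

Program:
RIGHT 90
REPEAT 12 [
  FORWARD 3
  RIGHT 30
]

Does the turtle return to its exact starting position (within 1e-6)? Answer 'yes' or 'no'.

Answer: yes

Derivation:
Executing turtle program step by step:
Start: pos=(0,0), heading=0, pen down
RT 90: heading 0 -> 270
REPEAT 12 [
  -- iteration 1/12 --
  FD 3: (0,0) -> (0,-3) [heading=270, draw]
  RT 30: heading 270 -> 240
  -- iteration 2/12 --
  FD 3: (0,-3) -> (-1.5,-5.598) [heading=240, draw]
  RT 30: heading 240 -> 210
  -- iteration 3/12 --
  FD 3: (-1.5,-5.598) -> (-4.098,-7.098) [heading=210, draw]
  RT 30: heading 210 -> 180
  -- iteration 4/12 --
  FD 3: (-4.098,-7.098) -> (-7.098,-7.098) [heading=180, draw]
  RT 30: heading 180 -> 150
  -- iteration 5/12 --
  FD 3: (-7.098,-7.098) -> (-9.696,-5.598) [heading=150, draw]
  RT 30: heading 150 -> 120
  -- iteration 6/12 --
  FD 3: (-9.696,-5.598) -> (-11.196,-3) [heading=120, draw]
  RT 30: heading 120 -> 90
  -- iteration 7/12 --
  FD 3: (-11.196,-3) -> (-11.196,0) [heading=90, draw]
  RT 30: heading 90 -> 60
  -- iteration 8/12 --
  FD 3: (-11.196,0) -> (-9.696,2.598) [heading=60, draw]
  RT 30: heading 60 -> 30
  -- iteration 9/12 --
  FD 3: (-9.696,2.598) -> (-7.098,4.098) [heading=30, draw]
  RT 30: heading 30 -> 0
  -- iteration 10/12 --
  FD 3: (-7.098,4.098) -> (-4.098,4.098) [heading=0, draw]
  RT 30: heading 0 -> 330
  -- iteration 11/12 --
  FD 3: (-4.098,4.098) -> (-1.5,2.598) [heading=330, draw]
  RT 30: heading 330 -> 300
  -- iteration 12/12 --
  FD 3: (-1.5,2.598) -> (0,0) [heading=300, draw]
  RT 30: heading 300 -> 270
]
Final: pos=(0,0), heading=270, 12 segment(s) drawn

Start position: (0, 0)
Final position: (0, 0)
Distance = 0; < 1e-6 -> CLOSED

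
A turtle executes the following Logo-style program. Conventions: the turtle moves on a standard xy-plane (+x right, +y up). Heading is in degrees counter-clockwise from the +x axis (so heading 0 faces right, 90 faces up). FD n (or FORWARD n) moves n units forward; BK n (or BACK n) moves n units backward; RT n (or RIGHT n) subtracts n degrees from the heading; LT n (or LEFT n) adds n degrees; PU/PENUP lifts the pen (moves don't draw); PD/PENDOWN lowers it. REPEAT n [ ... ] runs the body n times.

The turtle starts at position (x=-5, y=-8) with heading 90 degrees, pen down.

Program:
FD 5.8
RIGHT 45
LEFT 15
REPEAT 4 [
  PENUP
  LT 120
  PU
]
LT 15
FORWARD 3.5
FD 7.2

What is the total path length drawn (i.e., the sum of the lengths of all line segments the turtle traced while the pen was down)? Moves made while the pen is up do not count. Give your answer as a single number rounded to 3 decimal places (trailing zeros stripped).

Executing turtle program step by step:
Start: pos=(-5,-8), heading=90, pen down
FD 5.8: (-5,-8) -> (-5,-2.2) [heading=90, draw]
RT 45: heading 90 -> 45
LT 15: heading 45 -> 60
REPEAT 4 [
  -- iteration 1/4 --
  PU: pen up
  LT 120: heading 60 -> 180
  PU: pen up
  -- iteration 2/4 --
  PU: pen up
  LT 120: heading 180 -> 300
  PU: pen up
  -- iteration 3/4 --
  PU: pen up
  LT 120: heading 300 -> 60
  PU: pen up
  -- iteration 4/4 --
  PU: pen up
  LT 120: heading 60 -> 180
  PU: pen up
]
LT 15: heading 180 -> 195
FD 3.5: (-5,-2.2) -> (-8.381,-3.106) [heading=195, move]
FD 7.2: (-8.381,-3.106) -> (-15.335,-4.969) [heading=195, move]
Final: pos=(-15.335,-4.969), heading=195, 1 segment(s) drawn

Segment lengths:
  seg 1: (-5,-8) -> (-5,-2.2), length = 5.8
Total = 5.8

Answer: 5.8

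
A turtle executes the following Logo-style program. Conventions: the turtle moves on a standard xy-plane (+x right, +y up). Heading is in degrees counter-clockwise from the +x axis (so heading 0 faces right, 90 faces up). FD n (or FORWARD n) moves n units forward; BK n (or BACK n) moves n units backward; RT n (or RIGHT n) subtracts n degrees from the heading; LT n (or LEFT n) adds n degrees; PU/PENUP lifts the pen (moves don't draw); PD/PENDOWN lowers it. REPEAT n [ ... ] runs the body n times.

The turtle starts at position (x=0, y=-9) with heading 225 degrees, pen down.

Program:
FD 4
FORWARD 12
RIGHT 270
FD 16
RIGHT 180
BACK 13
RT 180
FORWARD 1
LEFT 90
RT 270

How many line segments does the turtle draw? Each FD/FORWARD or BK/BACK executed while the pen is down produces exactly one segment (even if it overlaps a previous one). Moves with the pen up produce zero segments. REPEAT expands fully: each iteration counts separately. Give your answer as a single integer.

Answer: 5

Derivation:
Executing turtle program step by step:
Start: pos=(0,-9), heading=225, pen down
FD 4: (0,-9) -> (-2.828,-11.828) [heading=225, draw]
FD 12: (-2.828,-11.828) -> (-11.314,-20.314) [heading=225, draw]
RT 270: heading 225 -> 315
FD 16: (-11.314,-20.314) -> (0,-31.627) [heading=315, draw]
RT 180: heading 315 -> 135
BK 13: (0,-31.627) -> (9.192,-40.82) [heading=135, draw]
RT 180: heading 135 -> 315
FD 1: (9.192,-40.82) -> (9.899,-41.527) [heading=315, draw]
LT 90: heading 315 -> 45
RT 270: heading 45 -> 135
Final: pos=(9.899,-41.527), heading=135, 5 segment(s) drawn
Segments drawn: 5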